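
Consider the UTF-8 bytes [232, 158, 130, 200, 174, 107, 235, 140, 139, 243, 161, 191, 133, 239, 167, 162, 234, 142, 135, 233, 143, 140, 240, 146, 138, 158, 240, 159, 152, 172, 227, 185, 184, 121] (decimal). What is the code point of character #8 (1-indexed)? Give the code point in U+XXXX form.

Offset 0: leading byte 0xE8 = 11101000 → 3-byte char #1 = E8 9E 82.
Offset 3: leading byte 0xC8 = 11001000 → 2-byte char #2 = C8 AE.
Offset 5: leading byte 0x6B = 01101011 → 1-byte char #3 = 6B.
Offset 6: leading byte 0xEB = 11101011 → 3-byte char #4 = EB 8C 8B.
Offset 9: leading byte 0xF3 = 11110011 → 4-byte char #5 = F3 A1 BF 85.
Offset 13: leading byte 0xEF = 11101111 → 3-byte char #6 = EF A7 A2.
Offset 16: leading byte 0xEA = 11101010 → 3-byte char #7 = EA 8E 87.
Offset 19: leading byte 0xE9 = 11101001 → 3-byte char #8 = E9 8F 8C.
Leading byte 0xE9 = 11101001 matches 1110xxxx → 3-byte sequence.
Byte 1: 0xE9 = 11101001, payload 1001 (4 bits).
Byte 2: 0x8F = 10001111 (10xxxxxx ✓), payload 001111.
Byte 3: 0x8C = 10001100 (10xxxxxx ✓), payload 001100.
Concatenate: 1001001111001100 = 0x93CC (16 bits → U+93CC).

U+93CC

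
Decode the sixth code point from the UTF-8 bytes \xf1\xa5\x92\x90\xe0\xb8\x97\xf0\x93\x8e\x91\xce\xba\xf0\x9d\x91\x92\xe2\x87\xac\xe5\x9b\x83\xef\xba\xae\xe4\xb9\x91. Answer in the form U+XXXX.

Offset 0: leading byte 0xF1 = 11110001 → 4-byte char #1 = F1 A5 92 90.
Offset 4: leading byte 0xE0 = 11100000 → 3-byte char #2 = E0 B8 97.
Offset 7: leading byte 0xF0 = 11110000 → 4-byte char #3 = F0 93 8E 91.
Offset 11: leading byte 0xCE = 11001110 → 2-byte char #4 = CE BA.
Offset 13: leading byte 0xF0 = 11110000 → 4-byte char #5 = F0 9D 91 92.
Offset 17: leading byte 0xE2 = 11100010 → 3-byte char #6 = E2 87 AC.
Leading byte 0xE2 = 11100010 matches 1110xxxx → 3-byte sequence.
Byte 1: 0xE2 = 11100010, payload 0010 (4 bits).
Byte 2: 0x87 = 10000111 (10xxxxxx ✓), payload 000111.
Byte 3: 0xAC = 10101100 (10xxxxxx ✓), payload 101100.
Concatenate: 0010000111101100 = 0x21EC (16 bits → U+21EC).

U+21EC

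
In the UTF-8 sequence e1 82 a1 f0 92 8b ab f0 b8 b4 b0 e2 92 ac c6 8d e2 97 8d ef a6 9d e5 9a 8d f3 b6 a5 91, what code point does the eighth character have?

U+568D

Offset 0: leading byte 0xE1 = 11100001 → 3-byte char #1 = E1 82 A1.
Offset 3: leading byte 0xF0 = 11110000 → 4-byte char #2 = F0 92 8B AB.
Offset 7: leading byte 0xF0 = 11110000 → 4-byte char #3 = F0 B8 B4 B0.
Offset 11: leading byte 0xE2 = 11100010 → 3-byte char #4 = E2 92 AC.
Offset 14: leading byte 0xC6 = 11000110 → 2-byte char #5 = C6 8D.
Offset 16: leading byte 0xE2 = 11100010 → 3-byte char #6 = E2 97 8D.
Offset 19: leading byte 0xEF = 11101111 → 3-byte char #7 = EF A6 9D.
Offset 22: leading byte 0xE5 = 11100101 → 3-byte char #8 = E5 9A 8D.
Leading byte 0xE5 = 11100101 matches 1110xxxx → 3-byte sequence.
Byte 1: 0xE5 = 11100101, payload 0101 (4 bits).
Byte 2: 0x9A = 10011010 (10xxxxxx ✓), payload 011010.
Byte 3: 0x8D = 10001101 (10xxxxxx ✓), payload 001101.
Concatenate: 0101011010001101 = 0x568D (16 bits → U+568D).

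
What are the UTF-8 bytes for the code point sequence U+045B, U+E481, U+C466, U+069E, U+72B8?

D1 9B EE 92 81 EC 91 A6 DA 9E E7 8A B8

U+045B: 2-byte form → D1 9B.
U+E481: 3-byte form → EE 92 81.
U+C466: 3-byte form → EC 91 A6.
U+069E: 2-byte form → DA 9E.
U+72B8: 3-byte form → E7 8A B8.
Concatenated (13 bytes): D1 9B EE 92 81 EC 91 A6 DA 9E E7 8A B8.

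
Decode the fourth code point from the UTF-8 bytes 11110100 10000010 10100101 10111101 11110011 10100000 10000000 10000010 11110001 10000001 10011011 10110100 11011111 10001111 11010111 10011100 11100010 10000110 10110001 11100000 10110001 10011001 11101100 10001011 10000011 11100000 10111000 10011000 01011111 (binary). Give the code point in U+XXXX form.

Offset 0: leading byte 0xF4 = 11110100 → 4-byte char #1 = F4 82 A5 BD.
Offset 4: leading byte 0xF3 = 11110011 → 4-byte char #2 = F3 A0 80 82.
Offset 8: leading byte 0xF1 = 11110001 → 4-byte char #3 = F1 81 9B B4.
Offset 12: leading byte 0xDF = 11011111 → 2-byte char #4 = DF 8F.
Leading byte 0xDF = 11011111 matches 110xxxxx → 2-byte sequence.
Byte 1: 0xDF = 11011111, payload 11111 (5 bits).
Byte 2: 0x8F = 10001111 (10xxxxxx ✓), payload 001111.
Concatenate: 11111001111 = 0x7CF (11 bits → U+07CF).

U+07CF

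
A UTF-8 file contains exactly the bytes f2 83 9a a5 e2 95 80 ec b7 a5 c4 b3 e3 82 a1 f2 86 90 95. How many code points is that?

6

Byte at offset 0: 0xF2 = 11110010 → 4-byte char (#1). Advance 4.
Byte at offset 4: 0xE2 = 11100010 → 3-byte char (#2). Advance 3.
Byte at offset 7: 0xEC = 11101100 → 3-byte char (#3). Advance 3.
Byte at offset 10: 0xC4 = 11000100 → 2-byte char (#4). Advance 2.
Byte at offset 12: 0xE3 = 11100011 → 3-byte char (#5). Advance 3.
Byte at offset 15: 0xF2 = 11110010 → 4-byte char (#6). Advance 4.
Reached end at offset 19 after 6 code points.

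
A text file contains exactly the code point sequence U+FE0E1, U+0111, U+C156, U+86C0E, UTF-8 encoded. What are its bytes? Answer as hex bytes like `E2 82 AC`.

F3 BE 83 A1 C4 91 EC 85 96 F2 86 B0 8E

U+FE0E1: 4-byte form → F3 BE 83 A1.
U+0111: 2-byte form → C4 91.
U+C156: 3-byte form → EC 85 96.
U+86C0E: 4-byte form → F2 86 B0 8E.
Concatenated (13 bytes): F3 BE 83 A1 C4 91 EC 85 96 F2 86 B0 8E.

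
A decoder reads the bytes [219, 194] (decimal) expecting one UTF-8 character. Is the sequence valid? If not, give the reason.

invalid (non-continuation byte where continuation expected)

Leading byte 0xDB = 11011011 → 2-byte form.
Byte 2 is 0xC2 = 11000010, which is not 10xxxxxx — expected a continuation byte.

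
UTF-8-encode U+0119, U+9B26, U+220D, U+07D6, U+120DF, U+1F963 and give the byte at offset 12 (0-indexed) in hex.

0x83

U+0119 → 2-byte form C4 99 at offsets 0–1.
U+9B26 → 3-byte form E9 AC A6 at offsets 2–4.
U+220D → 3-byte form E2 88 8D at offsets 5–7.
U+07D6 → 2-byte form DF 96 at offsets 8–9.
U+120DF → 4-byte form F0 92 83 9F at offsets 10–13.
Offset 12 falls in char 5's range; it's byte 3 of F0 92 83 9F = 0x83.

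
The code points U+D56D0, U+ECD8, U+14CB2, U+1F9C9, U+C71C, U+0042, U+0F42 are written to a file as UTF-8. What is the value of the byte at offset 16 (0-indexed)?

0x9C

U+D56D0 → 4-byte form F3 95 9B 90 at offsets 0–3.
U+ECD8 → 3-byte form EE B3 98 at offsets 4–6.
U+14CB2 → 4-byte form F0 94 B2 B2 at offsets 7–10.
U+1F9C9 → 4-byte form F0 9F A7 89 at offsets 11–14.
U+C71C → 3-byte form EC 9C 9C at offsets 15–17.
Offset 16 falls in char 5's range; it's byte 2 of EC 9C 9C = 0x9C.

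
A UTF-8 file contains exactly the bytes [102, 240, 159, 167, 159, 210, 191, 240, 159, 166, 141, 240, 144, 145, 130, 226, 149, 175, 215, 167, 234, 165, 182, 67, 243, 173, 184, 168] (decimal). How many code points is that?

Byte at offset 0: 0x66 = 01100110 → 1-byte char (#1). Advance 1.
Byte at offset 1: 0xF0 = 11110000 → 4-byte char (#2). Advance 4.
Byte at offset 5: 0xD2 = 11010010 → 2-byte char (#3). Advance 2.
Byte at offset 7: 0xF0 = 11110000 → 4-byte char (#4). Advance 4.
Byte at offset 11: 0xF0 = 11110000 → 4-byte char (#5). Advance 4.
Byte at offset 15: 0xE2 = 11100010 → 3-byte char (#6). Advance 3.
Byte at offset 18: 0xD7 = 11010111 → 2-byte char (#7). Advance 2.
Byte at offset 20: 0xEA = 11101010 → 3-byte char (#8). Advance 3.
Byte at offset 23: 0x43 = 01000011 → 1-byte char (#9). Advance 1.
Byte at offset 24: 0xF3 = 11110011 → 4-byte char (#10). Advance 4.
Reached end at offset 28 after 10 code points.

10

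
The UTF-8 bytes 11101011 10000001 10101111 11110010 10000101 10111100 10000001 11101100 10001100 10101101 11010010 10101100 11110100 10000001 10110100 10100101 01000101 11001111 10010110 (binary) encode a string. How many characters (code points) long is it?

Byte at offset 0: 0xEB = 11101011 → 3-byte char (#1). Advance 3.
Byte at offset 3: 0xF2 = 11110010 → 4-byte char (#2). Advance 4.
Byte at offset 7: 0xEC = 11101100 → 3-byte char (#3). Advance 3.
Byte at offset 10: 0xD2 = 11010010 → 2-byte char (#4). Advance 2.
Byte at offset 12: 0xF4 = 11110100 → 4-byte char (#5). Advance 4.
Byte at offset 16: 0x45 = 01000101 → 1-byte char (#6). Advance 1.
Byte at offset 17: 0xCF = 11001111 → 2-byte char (#7). Advance 2.
Reached end at offset 19 after 7 code points.

7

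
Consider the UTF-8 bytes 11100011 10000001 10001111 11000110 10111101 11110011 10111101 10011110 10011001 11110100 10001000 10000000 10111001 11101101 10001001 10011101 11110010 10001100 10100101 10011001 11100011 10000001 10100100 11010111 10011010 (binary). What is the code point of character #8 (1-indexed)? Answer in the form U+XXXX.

U+05DA

Offset 0: leading byte 0xE3 = 11100011 → 3-byte char #1 = E3 81 8F.
Offset 3: leading byte 0xC6 = 11000110 → 2-byte char #2 = C6 BD.
Offset 5: leading byte 0xF3 = 11110011 → 4-byte char #3 = F3 BD 9E 99.
Offset 9: leading byte 0xF4 = 11110100 → 4-byte char #4 = F4 88 80 B9.
Offset 13: leading byte 0xED = 11101101 → 3-byte char #5 = ED 89 9D.
Offset 16: leading byte 0xF2 = 11110010 → 4-byte char #6 = F2 8C A5 99.
Offset 20: leading byte 0xE3 = 11100011 → 3-byte char #7 = E3 81 A4.
Offset 23: leading byte 0xD7 = 11010111 → 2-byte char #8 = D7 9A.
Leading byte 0xD7 = 11010111 matches 110xxxxx → 2-byte sequence.
Byte 1: 0xD7 = 11010111, payload 10111 (5 bits).
Byte 2: 0x9A = 10011010 (10xxxxxx ✓), payload 011010.
Concatenate: 10111011010 = 0x5DA (11 bits → U+05DA).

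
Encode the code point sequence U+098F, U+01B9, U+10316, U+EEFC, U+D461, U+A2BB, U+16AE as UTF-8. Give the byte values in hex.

E0 A6 8F C6 B9 F0 90 8C 96 EE BB BC ED 91 A1 EA 8A BB E1 9A AE

U+098F: 3-byte form → E0 A6 8F.
U+01B9: 2-byte form → C6 B9.
U+10316: 4-byte form → F0 90 8C 96.
U+EEFC: 3-byte form → EE BB BC.
U+D461: 3-byte form → ED 91 A1.
U+A2BB: 3-byte form → EA 8A BB.
U+16AE: 3-byte form → E1 9A AE.
Concatenated (21 bytes): E0 A6 8F C6 B9 F0 90 8C 96 EE BB BC ED 91 A1 EA 8A BB E1 9A AE.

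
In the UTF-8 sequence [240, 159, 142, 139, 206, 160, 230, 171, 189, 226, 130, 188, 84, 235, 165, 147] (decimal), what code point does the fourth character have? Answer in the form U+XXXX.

Offset 0: leading byte 0xF0 = 11110000 → 4-byte char #1 = F0 9F 8E 8B.
Offset 4: leading byte 0xCE = 11001110 → 2-byte char #2 = CE A0.
Offset 6: leading byte 0xE6 = 11100110 → 3-byte char #3 = E6 AB BD.
Offset 9: leading byte 0xE2 = 11100010 → 3-byte char #4 = E2 82 BC.
Leading byte 0xE2 = 11100010 matches 1110xxxx → 3-byte sequence.
Byte 1: 0xE2 = 11100010, payload 0010 (4 bits).
Byte 2: 0x82 = 10000010 (10xxxxxx ✓), payload 000010.
Byte 3: 0xBC = 10111100 (10xxxxxx ✓), payload 111100.
Concatenate: 0010000010111100 = 0x20BC (16 bits → U+20BC).

U+20BC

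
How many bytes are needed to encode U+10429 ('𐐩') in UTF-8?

U+10429 = 0x10429. UTF-8 uses 1 byte below 0x80, 2 below 0x800, 3 below 0x10000, 4 up to 0x10FFFF. 0x10429 is in U+10000–U+10FFFF → 4 bytes.

4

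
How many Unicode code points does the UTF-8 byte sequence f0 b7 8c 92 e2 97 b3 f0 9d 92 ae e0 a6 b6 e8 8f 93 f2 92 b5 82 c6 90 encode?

7

Byte at offset 0: 0xF0 = 11110000 → 4-byte char (#1). Advance 4.
Byte at offset 4: 0xE2 = 11100010 → 3-byte char (#2). Advance 3.
Byte at offset 7: 0xF0 = 11110000 → 4-byte char (#3). Advance 4.
Byte at offset 11: 0xE0 = 11100000 → 3-byte char (#4). Advance 3.
Byte at offset 14: 0xE8 = 11101000 → 3-byte char (#5). Advance 3.
Byte at offset 17: 0xF2 = 11110010 → 4-byte char (#6). Advance 4.
Byte at offset 21: 0xC6 = 11000110 → 2-byte char (#7). Advance 2.
Reached end at offset 23 after 7 code points.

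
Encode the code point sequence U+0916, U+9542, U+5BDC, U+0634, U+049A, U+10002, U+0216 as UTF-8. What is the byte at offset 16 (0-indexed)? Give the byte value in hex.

0x82

U+0916 → 3-byte form E0 A4 96 at offsets 0–2.
U+9542 → 3-byte form E9 95 82 at offsets 3–5.
U+5BDC → 3-byte form E5 AF 9C at offsets 6–8.
U+0634 → 2-byte form D8 B4 at offsets 9–10.
U+049A → 2-byte form D2 9A at offsets 11–12.
U+10002 → 4-byte form F0 90 80 82 at offsets 13–16.
Offset 16 falls in char 6's range; it's byte 4 of F0 90 80 82 = 0x82.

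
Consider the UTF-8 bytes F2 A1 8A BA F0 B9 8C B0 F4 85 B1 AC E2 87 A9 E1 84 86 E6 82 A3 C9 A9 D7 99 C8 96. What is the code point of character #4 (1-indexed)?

Offset 0: leading byte 0xF2 = 11110010 → 4-byte char #1 = F2 A1 8A BA.
Offset 4: leading byte 0xF0 = 11110000 → 4-byte char #2 = F0 B9 8C B0.
Offset 8: leading byte 0xF4 = 11110100 → 4-byte char #3 = F4 85 B1 AC.
Offset 12: leading byte 0xE2 = 11100010 → 3-byte char #4 = E2 87 A9.
Leading byte 0xE2 = 11100010 matches 1110xxxx → 3-byte sequence.
Byte 1: 0xE2 = 11100010, payload 0010 (4 bits).
Byte 2: 0x87 = 10000111 (10xxxxxx ✓), payload 000111.
Byte 3: 0xA9 = 10101001 (10xxxxxx ✓), payload 101001.
Concatenate: 0010000111101001 = 0x21E9 (16 bits → U+21E9).

U+21E9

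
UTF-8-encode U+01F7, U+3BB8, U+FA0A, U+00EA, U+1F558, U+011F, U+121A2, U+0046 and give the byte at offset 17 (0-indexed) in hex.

0x92

U+01F7 → 2-byte form C7 B7 at offsets 0–1.
U+3BB8 → 3-byte form E3 AE B8 at offsets 2–4.
U+FA0A → 3-byte form EF A8 8A at offsets 5–7.
U+00EA → 2-byte form C3 AA at offsets 8–9.
U+1F558 → 4-byte form F0 9F 95 98 at offsets 10–13.
U+011F → 2-byte form C4 9F at offsets 14–15.
U+121A2 → 4-byte form F0 92 86 A2 at offsets 16–19.
Offset 17 falls in char 7's range; it's byte 2 of F0 92 86 A2 = 0x92.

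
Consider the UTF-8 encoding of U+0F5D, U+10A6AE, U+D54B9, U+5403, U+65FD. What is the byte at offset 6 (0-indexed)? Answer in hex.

U+0F5D → 3-byte form E0 BD 9D at offsets 0–2.
U+10A6AE → 4-byte form F4 8A 9A AE at offsets 3–6.
Offset 6 falls in char 2's range; it's byte 4 of F4 8A 9A AE = 0xAE.

0xAE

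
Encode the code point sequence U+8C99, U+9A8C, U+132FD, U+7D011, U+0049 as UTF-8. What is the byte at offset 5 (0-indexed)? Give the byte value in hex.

0x8C

U+8C99 → 3-byte form E8 B2 99 at offsets 0–2.
U+9A8C → 3-byte form E9 AA 8C at offsets 3–5.
Offset 5 falls in char 2's range; it's byte 3 of E9 AA 8C = 0x8C.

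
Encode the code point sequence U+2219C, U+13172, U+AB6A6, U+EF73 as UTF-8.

F0 A2 86 9C F0 93 85 B2 F2 AB 9A A6 EE BD B3

U+2219C: 4-byte form → F0 A2 86 9C.
U+13172: 4-byte form → F0 93 85 B2.
U+AB6A6: 4-byte form → F2 AB 9A A6.
U+EF73: 3-byte form → EE BD B3.
Concatenated (15 bytes): F0 A2 86 9C F0 93 85 B2 F2 AB 9A A6 EE BD B3.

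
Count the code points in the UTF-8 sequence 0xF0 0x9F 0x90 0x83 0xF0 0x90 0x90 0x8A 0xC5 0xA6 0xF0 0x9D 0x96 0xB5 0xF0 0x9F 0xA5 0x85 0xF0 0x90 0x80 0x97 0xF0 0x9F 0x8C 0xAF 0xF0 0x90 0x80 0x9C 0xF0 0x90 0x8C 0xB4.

Byte at offset 0: 0xF0 = 11110000 → 4-byte char (#1). Advance 4.
Byte at offset 4: 0xF0 = 11110000 → 4-byte char (#2). Advance 4.
Byte at offset 8: 0xC5 = 11000101 → 2-byte char (#3). Advance 2.
Byte at offset 10: 0xF0 = 11110000 → 4-byte char (#4). Advance 4.
Byte at offset 14: 0xF0 = 11110000 → 4-byte char (#5). Advance 4.
Byte at offset 18: 0xF0 = 11110000 → 4-byte char (#6). Advance 4.
Byte at offset 22: 0xF0 = 11110000 → 4-byte char (#7). Advance 4.
Byte at offset 26: 0xF0 = 11110000 → 4-byte char (#8). Advance 4.
Byte at offset 30: 0xF0 = 11110000 → 4-byte char (#9). Advance 4.
Reached end at offset 34 after 9 code points.

9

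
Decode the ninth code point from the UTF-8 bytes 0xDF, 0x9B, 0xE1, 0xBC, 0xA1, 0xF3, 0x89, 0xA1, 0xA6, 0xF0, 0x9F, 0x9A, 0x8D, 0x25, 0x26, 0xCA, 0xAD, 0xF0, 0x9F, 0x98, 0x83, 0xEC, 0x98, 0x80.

Offset 0: leading byte 0xDF = 11011111 → 2-byte char #1 = DF 9B.
Offset 2: leading byte 0xE1 = 11100001 → 3-byte char #2 = E1 BC A1.
Offset 5: leading byte 0xF3 = 11110011 → 4-byte char #3 = F3 89 A1 A6.
Offset 9: leading byte 0xF0 = 11110000 → 4-byte char #4 = F0 9F 9A 8D.
Offset 13: leading byte 0x25 = 00100101 → 1-byte char #5 = 25.
Offset 14: leading byte 0x26 = 00100110 → 1-byte char #6 = 26.
Offset 15: leading byte 0xCA = 11001010 → 2-byte char #7 = CA AD.
Offset 17: leading byte 0xF0 = 11110000 → 4-byte char #8 = F0 9F 98 83.
Offset 21: leading byte 0xEC = 11101100 → 3-byte char #9 = EC 98 80.
Leading byte 0xEC = 11101100 matches 1110xxxx → 3-byte sequence.
Byte 1: 0xEC = 11101100, payload 1100 (4 bits).
Byte 2: 0x98 = 10011000 (10xxxxxx ✓), payload 011000.
Byte 3: 0x80 = 10000000 (10xxxxxx ✓), payload 000000.
Concatenate: 1100011000000000 = 0xC600 (16 bits → U+C600).

U+C600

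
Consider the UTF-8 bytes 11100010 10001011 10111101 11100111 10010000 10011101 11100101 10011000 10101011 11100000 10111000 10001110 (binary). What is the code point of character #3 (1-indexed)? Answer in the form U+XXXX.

U+562B

Offset 0: leading byte 0xE2 = 11100010 → 3-byte char #1 = E2 8B BD.
Offset 3: leading byte 0xE7 = 11100111 → 3-byte char #2 = E7 90 9D.
Offset 6: leading byte 0xE5 = 11100101 → 3-byte char #3 = E5 98 AB.
Leading byte 0xE5 = 11100101 matches 1110xxxx → 3-byte sequence.
Byte 1: 0xE5 = 11100101, payload 0101 (4 bits).
Byte 2: 0x98 = 10011000 (10xxxxxx ✓), payload 011000.
Byte 3: 0xAB = 10101011 (10xxxxxx ✓), payload 101011.
Concatenate: 0101011000101011 = 0x562B (16 bits → U+562B).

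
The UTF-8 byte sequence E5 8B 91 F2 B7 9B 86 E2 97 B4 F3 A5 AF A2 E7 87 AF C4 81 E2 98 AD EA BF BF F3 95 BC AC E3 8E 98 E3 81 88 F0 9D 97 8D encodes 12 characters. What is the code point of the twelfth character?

U+1D5CD

Offset 0: leading byte 0xE5 = 11100101 → 3-byte char #1 = E5 8B 91.
Offset 3: leading byte 0xF2 = 11110010 → 4-byte char #2 = F2 B7 9B 86.
Offset 7: leading byte 0xE2 = 11100010 → 3-byte char #3 = E2 97 B4.
Offset 10: leading byte 0xF3 = 11110011 → 4-byte char #4 = F3 A5 AF A2.
Offset 14: leading byte 0xE7 = 11100111 → 3-byte char #5 = E7 87 AF.
Offset 17: leading byte 0xC4 = 11000100 → 2-byte char #6 = C4 81.
Offset 19: leading byte 0xE2 = 11100010 → 3-byte char #7 = E2 98 AD.
Offset 22: leading byte 0xEA = 11101010 → 3-byte char #8 = EA BF BF.
Offset 25: leading byte 0xF3 = 11110011 → 4-byte char #9 = F3 95 BC AC.
Offset 29: leading byte 0xE3 = 11100011 → 3-byte char #10 = E3 8E 98.
Offset 32: leading byte 0xE3 = 11100011 → 3-byte char #11 = E3 81 88.
Offset 35: leading byte 0xF0 = 11110000 → 4-byte char #12 = F0 9D 97 8D.
Leading byte 0xF0 = 11110000 matches 11110xxx → 4-byte sequence.
Byte 1: 0xF0 = 11110000, payload 000 (3 bits).
Byte 2: 0x9D = 10011101 (10xxxxxx ✓), payload 011101.
Byte 3: 0x97 = 10010111 (10xxxxxx ✓), payload 010111.
Byte 4: 0x8D = 10001101 (10xxxxxx ✓), payload 001101.
Concatenate: 000011101010111001101 = 0x1D5CD (21 bits → U+1D5CD).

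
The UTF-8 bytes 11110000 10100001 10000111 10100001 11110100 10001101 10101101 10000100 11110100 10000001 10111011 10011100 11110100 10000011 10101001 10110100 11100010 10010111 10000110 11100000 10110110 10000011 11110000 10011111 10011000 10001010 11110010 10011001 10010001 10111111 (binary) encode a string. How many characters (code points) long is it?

8

Byte at offset 0: 0xF0 = 11110000 → 4-byte char (#1). Advance 4.
Byte at offset 4: 0xF4 = 11110100 → 4-byte char (#2). Advance 4.
Byte at offset 8: 0xF4 = 11110100 → 4-byte char (#3). Advance 4.
Byte at offset 12: 0xF4 = 11110100 → 4-byte char (#4). Advance 4.
Byte at offset 16: 0xE2 = 11100010 → 3-byte char (#5). Advance 3.
Byte at offset 19: 0xE0 = 11100000 → 3-byte char (#6). Advance 3.
Byte at offset 22: 0xF0 = 11110000 → 4-byte char (#7). Advance 4.
Byte at offset 26: 0xF2 = 11110010 → 4-byte char (#8). Advance 4.
Reached end at offset 30 after 8 code points.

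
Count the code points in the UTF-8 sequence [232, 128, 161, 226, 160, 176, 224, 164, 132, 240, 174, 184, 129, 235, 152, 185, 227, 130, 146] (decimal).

Byte at offset 0: 0xE8 = 11101000 → 3-byte char (#1). Advance 3.
Byte at offset 3: 0xE2 = 11100010 → 3-byte char (#2). Advance 3.
Byte at offset 6: 0xE0 = 11100000 → 3-byte char (#3). Advance 3.
Byte at offset 9: 0xF0 = 11110000 → 4-byte char (#4). Advance 4.
Byte at offset 13: 0xEB = 11101011 → 3-byte char (#5). Advance 3.
Byte at offset 16: 0xE3 = 11100011 → 3-byte char (#6). Advance 3.
Reached end at offset 19 after 6 code points.

6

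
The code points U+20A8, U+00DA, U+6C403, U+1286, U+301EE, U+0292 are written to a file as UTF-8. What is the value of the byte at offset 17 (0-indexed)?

U+20A8 → 3-byte form E2 82 A8 at offsets 0–2.
U+00DA → 2-byte form C3 9A at offsets 3–4.
U+6C403 → 4-byte form F1 AC 90 83 at offsets 5–8.
U+1286 → 3-byte form E1 8A 86 at offsets 9–11.
U+301EE → 4-byte form F0 B0 87 AE at offsets 12–15.
U+0292 → 2-byte form CA 92 at offsets 16–17.
Offset 17 falls in char 6's range; it's byte 2 of CA 92 = 0x92.

0x92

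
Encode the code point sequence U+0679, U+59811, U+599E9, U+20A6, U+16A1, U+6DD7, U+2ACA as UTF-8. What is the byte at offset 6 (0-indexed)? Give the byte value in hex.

0xF1

U+0679 → 2-byte form D9 B9 at offsets 0–1.
U+59811 → 4-byte form F1 99 A0 91 at offsets 2–5.
U+599E9 → 4-byte form F1 99 A7 A9 at offsets 6–9.
Offset 6 falls in char 3's range; it's byte 1 of F1 99 A7 A9 = 0xF1.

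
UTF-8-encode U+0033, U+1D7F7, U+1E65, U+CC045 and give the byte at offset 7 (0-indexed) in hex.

0xA5

U+0033 → 1-byte form 33 at offsets 0–0.
U+1D7F7 → 4-byte form F0 9D 9F B7 at offsets 1–4.
U+1E65 → 3-byte form E1 B9 A5 at offsets 5–7.
Offset 7 falls in char 3's range; it's byte 3 of E1 B9 A5 = 0xA5.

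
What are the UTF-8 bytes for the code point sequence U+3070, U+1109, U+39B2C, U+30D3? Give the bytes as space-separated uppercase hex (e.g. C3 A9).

E3 81 B0 E1 84 89 F0 B9 AC AC E3 83 93

U+3070: 3-byte form → E3 81 B0.
U+1109: 3-byte form → E1 84 89.
U+39B2C: 4-byte form → F0 B9 AC AC.
U+30D3: 3-byte form → E3 83 93.
Concatenated (13 bytes): E3 81 B0 E1 84 89 F0 B9 AC AC E3 83 93.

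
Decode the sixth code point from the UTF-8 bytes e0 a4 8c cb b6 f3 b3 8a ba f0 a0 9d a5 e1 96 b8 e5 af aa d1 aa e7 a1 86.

U+5BEA

Offset 0: leading byte 0xE0 = 11100000 → 3-byte char #1 = E0 A4 8C.
Offset 3: leading byte 0xCB = 11001011 → 2-byte char #2 = CB B6.
Offset 5: leading byte 0xF3 = 11110011 → 4-byte char #3 = F3 B3 8A BA.
Offset 9: leading byte 0xF0 = 11110000 → 4-byte char #4 = F0 A0 9D A5.
Offset 13: leading byte 0xE1 = 11100001 → 3-byte char #5 = E1 96 B8.
Offset 16: leading byte 0xE5 = 11100101 → 3-byte char #6 = E5 AF AA.
Leading byte 0xE5 = 11100101 matches 1110xxxx → 3-byte sequence.
Byte 1: 0xE5 = 11100101, payload 0101 (4 bits).
Byte 2: 0xAF = 10101111 (10xxxxxx ✓), payload 101111.
Byte 3: 0xAA = 10101010 (10xxxxxx ✓), payload 101010.
Concatenate: 0101101111101010 = 0x5BEA (16 bits → U+5BEA).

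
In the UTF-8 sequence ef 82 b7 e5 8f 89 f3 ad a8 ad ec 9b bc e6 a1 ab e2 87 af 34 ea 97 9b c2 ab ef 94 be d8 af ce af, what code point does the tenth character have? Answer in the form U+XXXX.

Offset 0: leading byte 0xEF = 11101111 → 3-byte char #1 = EF 82 B7.
Offset 3: leading byte 0xE5 = 11100101 → 3-byte char #2 = E5 8F 89.
Offset 6: leading byte 0xF3 = 11110011 → 4-byte char #3 = F3 AD A8 AD.
Offset 10: leading byte 0xEC = 11101100 → 3-byte char #4 = EC 9B BC.
Offset 13: leading byte 0xE6 = 11100110 → 3-byte char #5 = E6 A1 AB.
Offset 16: leading byte 0xE2 = 11100010 → 3-byte char #6 = E2 87 AF.
Offset 19: leading byte 0x34 = 00110100 → 1-byte char #7 = 34.
Offset 20: leading byte 0xEA = 11101010 → 3-byte char #8 = EA 97 9B.
Offset 23: leading byte 0xC2 = 11000010 → 2-byte char #9 = C2 AB.
Offset 25: leading byte 0xEF = 11101111 → 3-byte char #10 = EF 94 BE.
Leading byte 0xEF = 11101111 matches 1110xxxx → 3-byte sequence.
Byte 1: 0xEF = 11101111, payload 1111 (4 bits).
Byte 2: 0x94 = 10010100 (10xxxxxx ✓), payload 010100.
Byte 3: 0xBE = 10111110 (10xxxxxx ✓), payload 111110.
Concatenate: 1111010100111110 = 0xF53E (16 bits → U+F53E).

U+F53E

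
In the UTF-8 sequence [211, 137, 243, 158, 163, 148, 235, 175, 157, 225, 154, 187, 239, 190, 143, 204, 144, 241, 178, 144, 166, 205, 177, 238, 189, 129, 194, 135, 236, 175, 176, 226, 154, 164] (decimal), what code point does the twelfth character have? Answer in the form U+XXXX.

Offset 0: leading byte 0xD3 = 11010011 → 2-byte char #1 = D3 89.
Offset 2: leading byte 0xF3 = 11110011 → 4-byte char #2 = F3 9E A3 94.
Offset 6: leading byte 0xEB = 11101011 → 3-byte char #3 = EB AF 9D.
Offset 9: leading byte 0xE1 = 11100001 → 3-byte char #4 = E1 9A BB.
Offset 12: leading byte 0xEF = 11101111 → 3-byte char #5 = EF BE 8F.
Offset 15: leading byte 0xCC = 11001100 → 2-byte char #6 = CC 90.
Offset 17: leading byte 0xF1 = 11110001 → 4-byte char #7 = F1 B2 90 A6.
Offset 21: leading byte 0xCD = 11001101 → 2-byte char #8 = CD B1.
Offset 23: leading byte 0xEE = 11101110 → 3-byte char #9 = EE BD 81.
Offset 26: leading byte 0xC2 = 11000010 → 2-byte char #10 = C2 87.
Offset 28: leading byte 0xEC = 11101100 → 3-byte char #11 = EC AF B0.
Offset 31: leading byte 0xE2 = 11100010 → 3-byte char #12 = E2 9A A4.
Leading byte 0xE2 = 11100010 matches 1110xxxx → 3-byte sequence.
Byte 1: 0xE2 = 11100010, payload 0010 (4 bits).
Byte 2: 0x9A = 10011010 (10xxxxxx ✓), payload 011010.
Byte 3: 0xA4 = 10100100 (10xxxxxx ✓), payload 100100.
Concatenate: 0010011010100100 = 0x26A4 (16 bits → U+26A4).

U+26A4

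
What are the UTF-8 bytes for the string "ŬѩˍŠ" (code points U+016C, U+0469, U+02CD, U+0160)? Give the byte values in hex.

C5 AC D1 A9 CB 8D C5 A0

U+016C: 2-byte form → C5 AC.
U+0469: 2-byte form → D1 A9.
U+02CD: 2-byte form → CB 8D.
U+0160: 2-byte form → C5 A0.
Concatenated (8 bytes): C5 AC D1 A9 CB 8D C5 A0.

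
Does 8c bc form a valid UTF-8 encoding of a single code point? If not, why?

Byte 0x8C = 10001100 has the form 10xxxxxx — a continuation byte — but there is no preceding leading byte.

invalid (continuation byte with no leading byte)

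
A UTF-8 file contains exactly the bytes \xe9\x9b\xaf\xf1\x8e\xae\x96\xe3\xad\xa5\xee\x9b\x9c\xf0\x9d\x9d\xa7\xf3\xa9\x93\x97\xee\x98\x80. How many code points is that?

7

Byte at offset 0: 0xE9 = 11101001 → 3-byte char (#1). Advance 3.
Byte at offset 3: 0xF1 = 11110001 → 4-byte char (#2). Advance 4.
Byte at offset 7: 0xE3 = 11100011 → 3-byte char (#3). Advance 3.
Byte at offset 10: 0xEE = 11101110 → 3-byte char (#4). Advance 3.
Byte at offset 13: 0xF0 = 11110000 → 4-byte char (#5). Advance 4.
Byte at offset 17: 0xF3 = 11110011 → 4-byte char (#6). Advance 4.
Byte at offset 21: 0xEE = 11101110 → 3-byte char (#7). Advance 3.
Reached end at offset 24 after 7 code points.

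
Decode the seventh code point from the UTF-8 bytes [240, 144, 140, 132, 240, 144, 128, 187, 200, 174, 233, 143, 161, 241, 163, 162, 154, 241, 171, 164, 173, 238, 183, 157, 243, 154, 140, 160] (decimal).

Offset 0: leading byte 0xF0 = 11110000 → 4-byte char #1 = F0 90 8C 84.
Offset 4: leading byte 0xF0 = 11110000 → 4-byte char #2 = F0 90 80 BB.
Offset 8: leading byte 0xC8 = 11001000 → 2-byte char #3 = C8 AE.
Offset 10: leading byte 0xE9 = 11101001 → 3-byte char #4 = E9 8F A1.
Offset 13: leading byte 0xF1 = 11110001 → 4-byte char #5 = F1 A3 A2 9A.
Offset 17: leading byte 0xF1 = 11110001 → 4-byte char #6 = F1 AB A4 AD.
Offset 21: leading byte 0xEE = 11101110 → 3-byte char #7 = EE B7 9D.
Leading byte 0xEE = 11101110 matches 1110xxxx → 3-byte sequence.
Byte 1: 0xEE = 11101110, payload 1110 (4 bits).
Byte 2: 0xB7 = 10110111 (10xxxxxx ✓), payload 110111.
Byte 3: 0x9D = 10011101 (10xxxxxx ✓), payload 011101.
Concatenate: 1110110111011101 = 0xEDDD (16 bits → U+EDDD).

U+EDDD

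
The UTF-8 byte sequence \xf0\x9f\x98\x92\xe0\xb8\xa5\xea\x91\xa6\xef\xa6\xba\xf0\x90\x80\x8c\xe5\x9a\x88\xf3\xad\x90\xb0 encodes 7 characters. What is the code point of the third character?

U+A466

Offset 0: leading byte 0xF0 = 11110000 → 4-byte char #1 = F0 9F 98 92.
Offset 4: leading byte 0xE0 = 11100000 → 3-byte char #2 = E0 B8 A5.
Offset 7: leading byte 0xEA = 11101010 → 3-byte char #3 = EA 91 A6.
Leading byte 0xEA = 11101010 matches 1110xxxx → 3-byte sequence.
Byte 1: 0xEA = 11101010, payload 1010 (4 bits).
Byte 2: 0x91 = 10010001 (10xxxxxx ✓), payload 010001.
Byte 3: 0xA6 = 10100110 (10xxxxxx ✓), payload 100110.
Concatenate: 1010010001100110 = 0xA466 (16 bits → U+A466).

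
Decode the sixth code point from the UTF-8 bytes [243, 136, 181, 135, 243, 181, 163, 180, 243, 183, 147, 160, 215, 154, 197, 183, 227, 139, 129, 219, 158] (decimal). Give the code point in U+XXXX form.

U+32C1

Offset 0: leading byte 0xF3 = 11110011 → 4-byte char #1 = F3 88 B5 87.
Offset 4: leading byte 0xF3 = 11110011 → 4-byte char #2 = F3 B5 A3 B4.
Offset 8: leading byte 0xF3 = 11110011 → 4-byte char #3 = F3 B7 93 A0.
Offset 12: leading byte 0xD7 = 11010111 → 2-byte char #4 = D7 9A.
Offset 14: leading byte 0xC5 = 11000101 → 2-byte char #5 = C5 B7.
Offset 16: leading byte 0xE3 = 11100011 → 3-byte char #6 = E3 8B 81.
Leading byte 0xE3 = 11100011 matches 1110xxxx → 3-byte sequence.
Byte 1: 0xE3 = 11100011, payload 0011 (4 bits).
Byte 2: 0x8B = 10001011 (10xxxxxx ✓), payload 001011.
Byte 3: 0x81 = 10000001 (10xxxxxx ✓), payload 000001.
Concatenate: 0011001011000001 = 0x32C1 (16 bits → U+32C1).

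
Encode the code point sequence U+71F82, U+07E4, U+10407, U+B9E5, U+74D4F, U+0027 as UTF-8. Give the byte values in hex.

U+71F82: 4-byte form → F1 B1 BE 82.
U+07E4: 2-byte form → DF A4.
U+10407: 4-byte form → F0 90 90 87.
U+B9E5: 3-byte form → EB A7 A5.
U+74D4F: 4-byte form → F1 B4 B5 8F.
U+0027: 1-byte form → 27.
Concatenated (18 bytes): F1 B1 BE 82 DF A4 F0 90 90 87 EB A7 A5 F1 B4 B5 8F 27.

F1 B1 BE 82 DF A4 F0 90 90 87 EB A7 A5 F1 B4 B5 8F 27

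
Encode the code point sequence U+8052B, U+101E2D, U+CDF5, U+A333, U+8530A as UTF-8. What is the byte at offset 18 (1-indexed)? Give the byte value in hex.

1-indexed offset 18 is 0-indexed offset 17.
U+8052B → 4-byte form F2 80 94 AB at offsets 0–3.
U+101E2D → 4-byte form F4 81 B8 AD at offsets 4–7.
U+CDF5 → 3-byte form EC B7 B5 at offsets 8–10.
U+A333 → 3-byte form EA 8C B3 at offsets 11–13.
U+8530A → 4-byte form F2 85 8C 8A at offsets 14–17.
Offset 17 falls in char 5's range; it's byte 4 of F2 85 8C 8A = 0x8A.

0x8A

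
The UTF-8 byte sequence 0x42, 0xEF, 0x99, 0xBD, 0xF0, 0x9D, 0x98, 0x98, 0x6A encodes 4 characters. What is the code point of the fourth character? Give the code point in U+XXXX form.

Offset 0: leading byte 0x42 = 01000010 → 1-byte char #1 = 42.
Offset 1: leading byte 0xEF = 11101111 → 3-byte char #2 = EF 99 BD.
Offset 4: leading byte 0xF0 = 11110000 → 4-byte char #3 = F0 9D 98 98.
Offset 8: leading byte 0x6A = 01101010 → 1-byte char #4 = 6A.
Leading byte 0x6A = 01101010 matches 0xxxxxxx → 1-byte sequence.
Byte 1: 0x6A = 01101010, payload 1101010 (7 bits).
Concatenate: 1101010 = 0x6A (7 bits → U+006A).

U+006A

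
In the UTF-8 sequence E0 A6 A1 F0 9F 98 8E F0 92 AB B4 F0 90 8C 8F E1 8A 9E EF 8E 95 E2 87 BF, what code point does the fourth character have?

U+1030F

Offset 0: leading byte 0xE0 = 11100000 → 3-byte char #1 = E0 A6 A1.
Offset 3: leading byte 0xF0 = 11110000 → 4-byte char #2 = F0 9F 98 8E.
Offset 7: leading byte 0xF0 = 11110000 → 4-byte char #3 = F0 92 AB B4.
Offset 11: leading byte 0xF0 = 11110000 → 4-byte char #4 = F0 90 8C 8F.
Leading byte 0xF0 = 11110000 matches 11110xxx → 4-byte sequence.
Byte 1: 0xF0 = 11110000, payload 000 (3 bits).
Byte 2: 0x90 = 10010000 (10xxxxxx ✓), payload 010000.
Byte 3: 0x8C = 10001100 (10xxxxxx ✓), payload 001100.
Byte 4: 0x8F = 10001111 (10xxxxxx ✓), payload 001111.
Concatenate: 000010000001100001111 = 0x1030F (21 bits → U+1030F).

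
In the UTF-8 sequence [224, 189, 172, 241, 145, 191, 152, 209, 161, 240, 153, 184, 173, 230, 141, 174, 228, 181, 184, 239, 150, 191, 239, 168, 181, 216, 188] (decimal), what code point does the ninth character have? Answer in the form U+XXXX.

U+063C

Offset 0: leading byte 0xE0 = 11100000 → 3-byte char #1 = E0 BD AC.
Offset 3: leading byte 0xF1 = 11110001 → 4-byte char #2 = F1 91 BF 98.
Offset 7: leading byte 0xD1 = 11010001 → 2-byte char #3 = D1 A1.
Offset 9: leading byte 0xF0 = 11110000 → 4-byte char #4 = F0 99 B8 AD.
Offset 13: leading byte 0xE6 = 11100110 → 3-byte char #5 = E6 8D AE.
Offset 16: leading byte 0xE4 = 11100100 → 3-byte char #6 = E4 B5 B8.
Offset 19: leading byte 0xEF = 11101111 → 3-byte char #7 = EF 96 BF.
Offset 22: leading byte 0xEF = 11101111 → 3-byte char #8 = EF A8 B5.
Offset 25: leading byte 0xD8 = 11011000 → 2-byte char #9 = D8 BC.
Leading byte 0xD8 = 11011000 matches 110xxxxx → 2-byte sequence.
Byte 1: 0xD8 = 11011000, payload 11000 (5 bits).
Byte 2: 0xBC = 10111100 (10xxxxxx ✓), payload 111100.
Concatenate: 11000111100 = 0x63C (11 bits → U+063C).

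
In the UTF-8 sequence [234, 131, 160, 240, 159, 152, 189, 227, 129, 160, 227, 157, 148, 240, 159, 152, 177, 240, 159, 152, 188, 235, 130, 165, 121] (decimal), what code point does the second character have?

Offset 0: leading byte 0xEA = 11101010 → 3-byte char #1 = EA 83 A0.
Offset 3: leading byte 0xF0 = 11110000 → 4-byte char #2 = F0 9F 98 BD.
Leading byte 0xF0 = 11110000 matches 11110xxx → 4-byte sequence.
Byte 1: 0xF0 = 11110000, payload 000 (3 bits).
Byte 2: 0x9F = 10011111 (10xxxxxx ✓), payload 011111.
Byte 3: 0x98 = 10011000 (10xxxxxx ✓), payload 011000.
Byte 4: 0xBD = 10111101 (10xxxxxx ✓), payload 111101.
Concatenate: 000011111011000111101 = 0x1F63D (21 bits → U+1F63D).

U+1F63D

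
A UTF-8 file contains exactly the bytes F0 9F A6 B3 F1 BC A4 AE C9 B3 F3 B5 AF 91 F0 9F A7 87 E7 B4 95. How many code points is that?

Byte at offset 0: 0xF0 = 11110000 → 4-byte char (#1). Advance 4.
Byte at offset 4: 0xF1 = 11110001 → 4-byte char (#2). Advance 4.
Byte at offset 8: 0xC9 = 11001001 → 2-byte char (#3). Advance 2.
Byte at offset 10: 0xF3 = 11110011 → 4-byte char (#4). Advance 4.
Byte at offset 14: 0xF0 = 11110000 → 4-byte char (#5). Advance 4.
Byte at offset 18: 0xE7 = 11100111 → 3-byte char (#6). Advance 3.
Reached end at offset 21 after 6 code points.

6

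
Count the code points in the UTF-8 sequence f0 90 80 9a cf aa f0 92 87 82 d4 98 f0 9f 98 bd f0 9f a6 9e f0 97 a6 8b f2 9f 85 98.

8

Byte at offset 0: 0xF0 = 11110000 → 4-byte char (#1). Advance 4.
Byte at offset 4: 0xCF = 11001111 → 2-byte char (#2). Advance 2.
Byte at offset 6: 0xF0 = 11110000 → 4-byte char (#3). Advance 4.
Byte at offset 10: 0xD4 = 11010100 → 2-byte char (#4). Advance 2.
Byte at offset 12: 0xF0 = 11110000 → 4-byte char (#5). Advance 4.
Byte at offset 16: 0xF0 = 11110000 → 4-byte char (#6). Advance 4.
Byte at offset 20: 0xF0 = 11110000 → 4-byte char (#7). Advance 4.
Byte at offset 24: 0xF2 = 11110010 → 4-byte char (#8). Advance 4.
Reached end at offset 28 after 8 code points.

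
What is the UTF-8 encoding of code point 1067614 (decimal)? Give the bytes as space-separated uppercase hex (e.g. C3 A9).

U+104A5E = 0x104A5E = 1067614 decimal. In range U+10000–U+10FFFF → 4-byte form: 11110xxx 10xxxxxx 10xxxxxx 10xxxxxx.
Binary (21 bits): 100000100101001011110.
Split 3+6+6+6: 100 | 000100 | 101001 | 011110.
Byte 1: 11110100 = 0xF4.
Byte 2: 10000100 = 0x84.
Byte 3: 10101001 = 0xA9.
Byte 4: 10011110 = 0x9E.

F4 84 A9 9E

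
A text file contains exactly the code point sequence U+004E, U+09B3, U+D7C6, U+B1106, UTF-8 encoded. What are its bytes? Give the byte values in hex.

U+004E: 1-byte form → 4E.
U+09B3: 3-byte form → E0 A6 B3.
U+D7C6: 3-byte form → ED 9F 86.
U+B1106: 4-byte form → F2 B1 84 86.
Concatenated (11 bytes): 4E E0 A6 B3 ED 9F 86 F2 B1 84 86.

4E E0 A6 B3 ED 9F 86 F2 B1 84 86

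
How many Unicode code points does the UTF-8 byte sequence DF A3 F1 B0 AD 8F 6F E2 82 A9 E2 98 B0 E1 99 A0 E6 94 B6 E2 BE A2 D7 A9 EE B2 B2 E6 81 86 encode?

Byte at offset 0: 0xDF = 11011111 → 2-byte char (#1). Advance 2.
Byte at offset 2: 0xF1 = 11110001 → 4-byte char (#2). Advance 4.
Byte at offset 6: 0x6F = 01101111 → 1-byte char (#3). Advance 1.
Byte at offset 7: 0xE2 = 11100010 → 3-byte char (#4). Advance 3.
Byte at offset 10: 0xE2 = 11100010 → 3-byte char (#5). Advance 3.
Byte at offset 13: 0xE1 = 11100001 → 3-byte char (#6). Advance 3.
Byte at offset 16: 0xE6 = 11100110 → 3-byte char (#7). Advance 3.
Byte at offset 19: 0xE2 = 11100010 → 3-byte char (#8). Advance 3.
Byte at offset 22: 0xD7 = 11010111 → 2-byte char (#9). Advance 2.
Byte at offset 24: 0xEE = 11101110 → 3-byte char (#10). Advance 3.
Byte at offset 27: 0xE6 = 11100110 → 3-byte char (#11). Advance 3.
Reached end at offset 30 after 11 code points.

11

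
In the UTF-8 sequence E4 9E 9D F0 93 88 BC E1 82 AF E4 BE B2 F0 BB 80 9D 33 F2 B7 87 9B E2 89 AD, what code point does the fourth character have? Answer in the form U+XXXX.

Offset 0: leading byte 0xE4 = 11100100 → 3-byte char #1 = E4 9E 9D.
Offset 3: leading byte 0xF0 = 11110000 → 4-byte char #2 = F0 93 88 BC.
Offset 7: leading byte 0xE1 = 11100001 → 3-byte char #3 = E1 82 AF.
Offset 10: leading byte 0xE4 = 11100100 → 3-byte char #4 = E4 BE B2.
Leading byte 0xE4 = 11100100 matches 1110xxxx → 3-byte sequence.
Byte 1: 0xE4 = 11100100, payload 0100 (4 bits).
Byte 2: 0xBE = 10111110 (10xxxxxx ✓), payload 111110.
Byte 3: 0xB2 = 10110010 (10xxxxxx ✓), payload 110010.
Concatenate: 0100111110110010 = 0x4FB2 (16 bits → U+4FB2).

U+4FB2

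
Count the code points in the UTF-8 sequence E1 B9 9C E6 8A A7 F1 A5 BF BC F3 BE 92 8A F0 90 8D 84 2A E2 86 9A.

7

Byte at offset 0: 0xE1 = 11100001 → 3-byte char (#1). Advance 3.
Byte at offset 3: 0xE6 = 11100110 → 3-byte char (#2). Advance 3.
Byte at offset 6: 0xF1 = 11110001 → 4-byte char (#3). Advance 4.
Byte at offset 10: 0xF3 = 11110011 → 4-byte char (#4). Advance 4.
Byte at offset 14: 0xF0 = 11110000 → 4-byte char (#5). Advance 4.
Byte at offset 18: 0x2A = 00101010 → 1-byte char (#6). Advance 1.
Byte at offset 19: 0xE2 = 11100010 → 3-byte char (#7). Advance 3.
Reached end at offset 22 after 7 code points.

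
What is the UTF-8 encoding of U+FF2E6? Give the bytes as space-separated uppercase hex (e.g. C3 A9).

F3 BF 8B A6

U+FF2E6 = 0xFF2E6 = 1045222 decimal. In range U+10000–U+10FFFF → 4-byte form: 11110xxx 10xxxxxx 10xxxxxx 10xxxxxx.
Binary (21 bits): 011111111001011100110.
Split 3+6+6+6: 011 | 111111 | 001011 | 100110.
Byte 1: 11110011 = 0xF3.
Byte 2: 10111111 = 0xBF.
Byte 3: 10001011 = 0x8B.
Byte 4: 10100110 = 0xA6.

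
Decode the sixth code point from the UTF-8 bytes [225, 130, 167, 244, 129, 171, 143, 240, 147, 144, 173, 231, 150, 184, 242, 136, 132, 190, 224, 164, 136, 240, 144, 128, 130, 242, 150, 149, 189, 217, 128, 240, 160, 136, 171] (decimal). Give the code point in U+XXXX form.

U+0908

Offset 0: leading byte 0xE1 = 11100001 → 3-byte char #1 = E1 82 A7.
Offset 3: leading byte 0xF4 = 11110100 → 4-byte char #2 = F4 81 AB 8F.
Offset 7: leading byte 0xF0 = 11110000 → 4-byte char #3 = F0 93 90 AD.
Offset 11: leading byte 0xE7 = 11100111 → 3-byte char #4 = E7 96 B8.
Offset 14: leading byte 0xF2 = 11110010 → 4-byte char #5 = F2 88 84 BE.
Offset 18: leading byte 0xE0 = 11100000 → 3-byte char #6 = E0 A4 88.
Leading byte 0xE0 = 11100000 matches 1110xxxx → 3-byte sequence.
Byte 1: 0xE0 = 11100000, payload 0000 (4 bits).
Byte 2: 0xA4 = 10100100 (10xxxxxx ✓), payload 100100.
Byte 3: 0x88 = 10001000 (10xxxxxx ✓), payload 001000.
Concatenate: 0000100100001000 = 0x908 (16 bits → U+0908).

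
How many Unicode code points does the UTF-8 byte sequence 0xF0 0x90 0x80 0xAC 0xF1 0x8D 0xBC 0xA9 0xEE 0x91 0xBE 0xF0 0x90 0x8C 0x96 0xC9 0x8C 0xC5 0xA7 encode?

Byte at offset 0: 0xF0 = 11110000 → 4-byte char (#1). Advance 4.
Byte at offset 4: 0xF1 = 11110001 → 4-byte char (#2). Advance 4.
Byte at offset 8: 0xEE = 11101110 → 3-byte char (#3). Advance 3.
Byte at offset 11: 0xF0 = 11110000 → 4-byte char (#4). Advance 4.
Byte at offset 15: 0xC9 = 11001001 → 2-byte char (#5). Advance 2.
Byte at offset 17: 0xC5 = 11000101 → 2-byte char (#6). Advance 2.
Reached end at offset 19 after 6 code points.

6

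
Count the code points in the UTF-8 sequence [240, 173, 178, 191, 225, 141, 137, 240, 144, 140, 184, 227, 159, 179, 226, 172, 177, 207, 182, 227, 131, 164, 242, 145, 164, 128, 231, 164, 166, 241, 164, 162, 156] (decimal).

10

Byte at offset 0: 0xF0 = 11110000 → 4-byte char (#1). Advance 4.
Byte at offset 4: 0xE1 = 11100001 → 3-byte char (#2). Advance 3.
Byte at offset 7: 0xF0 = 11110000 → 4-byte char (#3). Advance 4.
Byte at offset 11: 0xE3 = 11100011 → 3-byte char (#4). Advance 3.
Byte at offset 14: 0xE2 = 11100010 → 3-byte char (#5). Advance 3.
Byte at offset 17: 0xCF = 11001111 → 2-byte char (#6). Advance 2.
Byte at offset 19: 0xE3 = 11100011 → 3-byte char (#7). Advance 3.
Byte at offset 22: 0xF2 = 11110010 → 4-byte char (#8). Advance 4.
Byte at offset 26: 0xE7 = 11100111 → 3-byte char (#9). Advance 3.
Byte at offset 29: 0xF1 = 11110001 → 4-byte char (#10). Advance 4.
Reached end at offset 33 after 10 code points.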